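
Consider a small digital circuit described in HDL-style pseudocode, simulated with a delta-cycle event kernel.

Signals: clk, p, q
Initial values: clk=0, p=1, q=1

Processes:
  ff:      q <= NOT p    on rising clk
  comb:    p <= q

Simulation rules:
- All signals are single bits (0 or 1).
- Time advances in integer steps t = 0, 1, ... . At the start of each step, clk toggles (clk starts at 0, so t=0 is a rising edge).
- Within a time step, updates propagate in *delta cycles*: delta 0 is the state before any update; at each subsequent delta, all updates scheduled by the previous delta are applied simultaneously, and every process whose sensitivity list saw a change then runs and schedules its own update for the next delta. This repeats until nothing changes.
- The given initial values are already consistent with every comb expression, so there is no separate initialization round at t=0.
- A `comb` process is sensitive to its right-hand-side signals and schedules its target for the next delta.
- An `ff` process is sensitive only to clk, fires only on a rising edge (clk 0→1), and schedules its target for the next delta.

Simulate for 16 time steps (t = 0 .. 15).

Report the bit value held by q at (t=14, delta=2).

1

t=0 Δ0: clk=0 p=1 q=1
  Δ1: clk:0→1
  Δ2: q:1→0
  Δ3: p:1→0
  (3Δ to stable)
t=1 Δ0: clk=1 p=0 q=0
  Δ1: clk:1→0
  (1Δ to stable)
t=2 Δ0: clk=0 p=0 q=0
  Δ1: clk:0→1
  Δ2: q:0→1
  Δ3: p:0→1
  (3Δ to stable)
t=3 Δ0: clk=1 p=1 q=1
  Δ1: clk:1→0
  (1Δ to stable)
t=4 Δ0: clk=0 p=1 q=1
  Δ1: clk:0→1
  Δ2: q:1→0
  Δ3: p:1→0
  (3Δ to stable)
t=5 Δ0: clk=1 p=0 q=0
  Δ1: clk:1→0
  (1Δ to stable)
t=6 Δ0: clk=0 p=0 q=0
  Δ1: clk:0→1
  Δ2: q:0→1
  Δ3: p:0→1
  (3Δ to stable)
t=7 Δ0: clk=1 p=1 q=1
  Δ1: clk:1→0
  (1Δ to stable)
t=8 Δ0: clk=0 p=1 q=1
  Δ1: clk:0→1
  Δ2: q:1→0
  Δ3: p:1→0
  (3Δ to stable)
t=9 Δ0: clk=1 p=0 q=0
  Δ1: clk:1→0
  (1Δ to stable)
t=10 Δ0: clk=0 p=0 q=0
  Δ1: clk:0→1
  Δ2: q:0→1
  Δ3: p:0→1
  (3Δ to stable)
t=11 Δ0: clk=1 p=1 q=1
  Δ1: clk:1→0
  (1Δ to stable)
t=12 Δ0: clk=0 p=1 q=1
  Δ1: clk:0→1
  Δ2: q:1→0
  Δ3: p:1→0
  (3Δ to stable)
t=13 Δ0: clk=1 p=0 q=0
  Δ1: clk:1→0
  (1Δ to stable)
t=14 Δ0: clk=0 p=0 q=0
  Δ1: clk:0→1
  Δ2: q:0→1
  Δ3: p:0→1
  (3Δ to stable)
t=15 Δ0: clk=1 p=1 q=1
  Δ1: clk:1→0
  (1Δ to stable)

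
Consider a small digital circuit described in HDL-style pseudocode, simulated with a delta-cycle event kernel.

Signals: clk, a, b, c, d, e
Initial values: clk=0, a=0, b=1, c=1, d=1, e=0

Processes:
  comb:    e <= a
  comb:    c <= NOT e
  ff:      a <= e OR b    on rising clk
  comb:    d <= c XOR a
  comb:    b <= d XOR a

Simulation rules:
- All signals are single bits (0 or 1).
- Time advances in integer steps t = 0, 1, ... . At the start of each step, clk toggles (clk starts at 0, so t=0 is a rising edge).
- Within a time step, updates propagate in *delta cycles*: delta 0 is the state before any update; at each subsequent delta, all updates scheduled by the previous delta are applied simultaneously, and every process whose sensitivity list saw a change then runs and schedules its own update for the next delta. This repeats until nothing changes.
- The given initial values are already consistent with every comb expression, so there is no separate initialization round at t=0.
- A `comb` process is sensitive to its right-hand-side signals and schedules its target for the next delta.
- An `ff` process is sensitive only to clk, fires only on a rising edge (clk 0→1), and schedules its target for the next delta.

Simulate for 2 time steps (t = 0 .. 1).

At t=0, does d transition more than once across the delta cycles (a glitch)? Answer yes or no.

t=0 Δ0: e=0 a=0 c=1 d=1 clk=0 b=1
  Δ1: clk:0→1
  Δ2: a:0→1
  Δ3: e:0→1, d:1→0, b:1→0
  Δ4: c:1→0, b:0→1
  Δ5: d:0→1
  Δ6: b:1→0
  (6Δ to stable)
t=1 Δ0: e=1 a=1 c=0 d=1 clk=1 b=0
  Δ1: clk:1→0
  (1Δ to stable)

yes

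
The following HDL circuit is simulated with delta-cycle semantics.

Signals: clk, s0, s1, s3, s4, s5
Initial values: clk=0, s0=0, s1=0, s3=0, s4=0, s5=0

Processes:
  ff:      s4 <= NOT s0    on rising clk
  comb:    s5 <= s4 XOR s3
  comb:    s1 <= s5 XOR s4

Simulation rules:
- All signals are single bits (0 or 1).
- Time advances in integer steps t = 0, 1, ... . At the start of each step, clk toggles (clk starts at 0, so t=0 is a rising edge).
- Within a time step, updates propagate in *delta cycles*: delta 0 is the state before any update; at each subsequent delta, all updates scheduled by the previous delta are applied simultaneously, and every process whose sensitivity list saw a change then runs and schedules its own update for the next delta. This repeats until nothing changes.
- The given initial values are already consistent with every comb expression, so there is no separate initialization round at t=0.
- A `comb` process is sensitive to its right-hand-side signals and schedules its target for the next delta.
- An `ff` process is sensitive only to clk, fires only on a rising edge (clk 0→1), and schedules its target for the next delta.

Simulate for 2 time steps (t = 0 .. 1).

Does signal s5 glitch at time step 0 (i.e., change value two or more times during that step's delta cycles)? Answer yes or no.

t=0 Δ0: s4=0 clk=0 s1=0 s0=0 s3=0 s5=0
  Δ1: clk:0→1
  Δ2: s4:0→1
  Δ3: s1:0→1, s5:0→1
  Δ4: s1:1→0
  (4Δ to stable)
t=1 Δ0: s4=1 clk=1 s1=0 s0=0 s3=0 s5=1
  Δ1: clk:1→0
  (1Δ to stable)

no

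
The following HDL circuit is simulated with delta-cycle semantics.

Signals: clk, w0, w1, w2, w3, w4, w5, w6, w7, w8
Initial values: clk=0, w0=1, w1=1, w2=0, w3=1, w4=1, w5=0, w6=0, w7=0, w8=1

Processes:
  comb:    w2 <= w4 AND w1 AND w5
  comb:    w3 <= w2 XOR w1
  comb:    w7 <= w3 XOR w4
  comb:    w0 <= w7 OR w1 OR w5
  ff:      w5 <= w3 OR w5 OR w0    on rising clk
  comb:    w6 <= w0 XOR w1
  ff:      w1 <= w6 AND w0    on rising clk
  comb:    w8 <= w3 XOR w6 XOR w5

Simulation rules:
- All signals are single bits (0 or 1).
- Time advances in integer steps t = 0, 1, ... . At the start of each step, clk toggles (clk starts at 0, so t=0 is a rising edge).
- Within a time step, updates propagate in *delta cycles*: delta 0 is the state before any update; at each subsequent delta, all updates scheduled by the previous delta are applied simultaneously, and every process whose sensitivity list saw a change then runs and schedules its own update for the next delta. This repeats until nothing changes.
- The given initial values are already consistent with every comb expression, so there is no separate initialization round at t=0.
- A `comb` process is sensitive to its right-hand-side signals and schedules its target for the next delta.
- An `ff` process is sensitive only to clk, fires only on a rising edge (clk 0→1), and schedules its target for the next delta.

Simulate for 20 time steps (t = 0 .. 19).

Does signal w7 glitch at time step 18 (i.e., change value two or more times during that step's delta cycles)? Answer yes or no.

yes

t=0 Δ0: w3=1 w2=0 w5=0 clk=0 w6=0 w1=1 w7=0 w0=1 w4=1 w8=1
  Δ1: clk:0→1
  Δ2: w5:0→1, w1:1→0
  Δ3: w3:1→0, w6:0→1, w8:1→0
  Δ4: w7:0→1
  (4Δ to stable)
t=1 Δ0: w3=0 w2=0 w5=1 clk=1 w6=1 w1=0 w7=1 w0=1 w4=1 w8=0
  Δ1: clk:1→0
  (1Δ to stable)
t=2 Δ0: w3=0 w2=0 w5=1 clk=0 w6=1 w1=0 w7=1 w0=1 w4=1 w8=0
  Δ1: clk:0→1
  Δ2: w1:0→1
  Δ3: w3:0→1, w2:0→1, w6:1→0
  Δ4: w3:1→0, w7:1→0
  Δ5: w7:0→1, w8:0→1
  (5Δ to stable)
t=3 Δ0: w3=0 w2=1 w5=1 clk=1 w6=0 w1=1 w7=1 w0=1 w4=1 w8=1
  Δ1: clk:1→0
  (1Δ to stable)
t=4 Δ0: w3=0 w2=1 w5=1 clk=0 w6=0 w1=1 w7=1 w0=1 w4=1 w8=1
  Δ1: clk:0→1
  Δ2: w1:1→0
  Δ3: w3:0→1, w2:1→0, w6:0→1
  Δ4: w3:1→0, w7:1→0
  Δ5: w7:0→1, w8:1→0
  (5Δ to stable)
t=5 Δ0: w3=0 w2=0 w5=1 clk=1 w6=1 w1=0 w7=1 w0=1 w4=1 w8=0
  Δ1: clk:1→0
  (1Δ to stable)
t=6 Δ0: w3=0 w2=0 w5=1 clk=0 w6=1 w1=0 w7=1 w0=1 w4=1 w8=0
  Δ1: clk:0→1
  Δ2: w1:0→1
  Δ3: w3:0→1, w2:0→1, w6:1→0
  Δ4: w3:1→0, w7:1→0
  Δ5: w7:0→1, w8:0→1
  (5Δ to stable)
t=7 Δ0: w3=0 w2=1 w5=1 clk=1 w6=0 w1=1 w7=1 w0=1 w4=1 w8=1
  Δ1: clk:1→0
  (1Δ to stable)
t=8 Δ0: w3=0 w2=1 w5=1 clk=0 w6=0 w1=1 w7=1 w0=1 w4=1 w8=1
  Δ1: clk:0→1
  Δ2: w1:1→0
  Δ3: w3:0→1, w2:1→0, w6:0→1
  Δ4: w3:1→0, w7:1→0
  Δ5: w7:0→1, w8:1→0
  (5Δ to stable)
t=9 Δ0: w3=0 w2=0 w5=1 clk=1 w6=1 w1=0 w7=1 w0=1 w4=1 w8=0
  Δ1: clk:1→0
  (1Δ to stable)
t=10 Δ0: w3=0 w2=0 w5=1 clk=0 w6=1 w1=0 w7=1 w0=1 w4=1 w8=0
  Δ1: clk:0→1
  Δ2: w1:0→1
  Δ3: w3:0→1, w2:0→1, w6:1→0
  Δ4: w3:1→0, w7:1→0
  Δ5: w7:0→1, w8:0→1
  (5Δ to stable)
t=11 Δ0: w3=0 w2=1 w5=1 clk=1 w6=0 w1=1 w7=1 w0=1 w4=1 w8=1
  Δ1: clk:1→0
  (1Δ to stable)
t=12 Δ0: w3=0 w2=1 w5=1 clk=0 w6=0 w1=1 w7=1 w0=1 w4=1 w8=1
  Δ1: clk:0→1
  Δ2: w1:1→0
  Δ3: w3:0→1, w2:1→0, w6:0→1
  Δ4: w3:1→0, w7:1→0
  Δ5: w7:0→1, w8:1→0
  (5Δ to stable)
t=13 Δ0: w3=0 w2=0 w5=1 clk=1 w6=1 w1=0 w7=1 w0=1 w4=1 w8=0
  Δ1: clk:1→0
  (1Δ to stable)
t=14 Δ0: w3=0 w2=0 w5=1 clk=0 w6=1 w1=0 w7=1 w0=1 w4=1 w8=0
  Δ1: clk:0→1
  Δ2: w1:0→1
  Δ3: w3:0→1, w2:0→1, w6:1→0
  Δ4: w3:1→0, w7:1→0
  Δ5: w7:0→1, w8:0→1
  (5Δ to stable)
t=15 Δ0: w3=0 w2=1 w5=1 clk=1 w6=0 w1=1 w7=1 w0=1 w4=1 w8=1
  Δ1: clk:1→0
  (1Δ to stable)
t=16 Δ0: w3=0 w2=1 w5=1 clk=0 w6=0 w1=1 w7=1 w0=1 w4=1 w8=1
  Δ1: clk:0→1
  Δ2: w1:1→0
  Δ3: w3:0→1, w2:1→0, w6:0→1
  Δ4: w3:1→0, w7:1→0
  Δ5: w7:0→1, w8:1→0
  (5Δ to stable)
t=17 Δ0: w3=0 w2=0 w5=1 clk=1 w6=1 w1=0 w7=1 w0=1 w4=1 w8=0
  Δ1: clk:1→0
  (1Δ to stable)
t=18 Δ0: w3=0 w2=0 w5=1 clk=0 w6=1 w1=0 w7=1 w0=1 w4=1 w8=0
  Δ1: clk:0→1
  Δ2: w1:0→1
  Δ3: w3:0→1, w2:0→1, w6:1→0
  Δ4: w3:1→0, w7:1→0
  Δ5: w7:0→1, w8:0→1
  (5Δ to stable)
t=19 Δ0: w3=0 w2=1 w5=1 clk=1 w6=0 w1=1 w7=1 w0=1 w4=1 w8=1
  Δ1: clk:1→0
  (1Δ to stable)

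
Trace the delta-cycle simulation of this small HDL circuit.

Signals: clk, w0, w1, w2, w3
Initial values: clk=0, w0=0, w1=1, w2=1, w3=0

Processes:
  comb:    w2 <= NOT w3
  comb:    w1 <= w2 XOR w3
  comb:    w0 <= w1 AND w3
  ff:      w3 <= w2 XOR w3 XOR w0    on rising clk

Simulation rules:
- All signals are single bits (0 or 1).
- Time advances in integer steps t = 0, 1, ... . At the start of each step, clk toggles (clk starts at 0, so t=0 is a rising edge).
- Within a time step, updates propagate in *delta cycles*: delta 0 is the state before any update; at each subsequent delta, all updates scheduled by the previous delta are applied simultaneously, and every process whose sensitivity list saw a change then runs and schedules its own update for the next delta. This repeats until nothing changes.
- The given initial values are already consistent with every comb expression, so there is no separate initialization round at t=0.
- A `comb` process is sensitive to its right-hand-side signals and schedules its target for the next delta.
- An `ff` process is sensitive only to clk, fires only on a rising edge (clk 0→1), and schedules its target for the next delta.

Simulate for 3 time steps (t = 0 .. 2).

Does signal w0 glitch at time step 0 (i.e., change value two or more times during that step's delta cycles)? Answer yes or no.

[bits: w3,clk,w2,w0,w1]
t=0: Δ0=00101 Δ1=01101 Δ2=11101 Δ3=11010 Δ4=11001 Δ5=11011 | 5Δ
t=1: Δ0=11011 Δ1=10011 | 1Δ
t=2: Δ0=10011 Δ1=11011 Δ2=01011 Δ3=01100 Δ4=01101 | 4Δ

yes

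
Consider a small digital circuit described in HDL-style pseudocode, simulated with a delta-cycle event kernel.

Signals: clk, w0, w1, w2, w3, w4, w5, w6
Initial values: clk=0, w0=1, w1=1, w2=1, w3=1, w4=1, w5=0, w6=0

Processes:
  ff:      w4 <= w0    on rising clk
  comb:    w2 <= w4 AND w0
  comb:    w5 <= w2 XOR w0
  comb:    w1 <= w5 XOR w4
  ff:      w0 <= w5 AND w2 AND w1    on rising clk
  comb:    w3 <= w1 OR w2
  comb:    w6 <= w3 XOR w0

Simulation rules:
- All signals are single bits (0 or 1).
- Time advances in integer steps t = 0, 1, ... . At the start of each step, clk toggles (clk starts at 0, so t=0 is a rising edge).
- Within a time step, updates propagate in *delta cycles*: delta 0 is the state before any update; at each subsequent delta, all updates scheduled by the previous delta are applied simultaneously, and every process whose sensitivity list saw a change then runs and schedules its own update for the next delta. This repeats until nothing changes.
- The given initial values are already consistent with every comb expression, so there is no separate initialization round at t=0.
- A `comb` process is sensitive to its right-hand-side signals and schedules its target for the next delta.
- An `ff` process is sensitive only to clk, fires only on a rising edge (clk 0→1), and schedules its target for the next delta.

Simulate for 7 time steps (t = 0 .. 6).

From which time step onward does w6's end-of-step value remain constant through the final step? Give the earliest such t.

2

t=0 Δ0: w1=1 w6=0 w3=1 w2=1 w5=0 w4=1 w0=1 clk=0
  Δ1: clk:0→1
  Δ2: w0:1→0
  Δ3: w6:0→1, w2:1→0, w5:0→1
  Δ4: w1:1→0, w5:1→0
  Δ5: w1:0→1, w3:1→0
  Δ6: w6:1→0, w3:0→1
  Δ7: w6:0→1
  (7Δ to stable)
t=1 Δ0: w1=1 w6=1 w3=1 w2=0 w5=0 w4=1 w0=0 clk=1
  Δ1: clk:1→0
  (1Δ to stable)
t=2 Δ0: w1=1 w6=1 w3=1 w2=0 w5=0 w4=1 w0=0 clk=0
  Δ1: clk:0→1
  Δ2: w4:1→0
  Δ3: w1:1→0
  Δ4: w3:1→0
  Δ5: w6:1→0
  (5Δ to stable)
t=3 Δ0: w1=0 w6=0 w3=0 w2=0 w5=0 w4=0 w0=0 clk=1
  Δ1: clk:1→0
  (1Δ to stable)
t=4 Δ0: w1=0 w6=0 w3=0 w2=0 w5=0 w4=0 w0=0 clk=0
  Δ1: clk:0→1
  (1Δ to stable)
t=5 Δ0: w1=0 w6=0 w3=0 w2=0 w5=0 w4=0 w0=0 clk=1
  Δ1: clk:1→0
  (1Δ to stable)
t=6 Δ0: w1=0 w6=0 w3=0 w2=0 w5=0 w4=0 w0=0 clk=0
  Δ1: clk:0→1
  (1Δ to stable)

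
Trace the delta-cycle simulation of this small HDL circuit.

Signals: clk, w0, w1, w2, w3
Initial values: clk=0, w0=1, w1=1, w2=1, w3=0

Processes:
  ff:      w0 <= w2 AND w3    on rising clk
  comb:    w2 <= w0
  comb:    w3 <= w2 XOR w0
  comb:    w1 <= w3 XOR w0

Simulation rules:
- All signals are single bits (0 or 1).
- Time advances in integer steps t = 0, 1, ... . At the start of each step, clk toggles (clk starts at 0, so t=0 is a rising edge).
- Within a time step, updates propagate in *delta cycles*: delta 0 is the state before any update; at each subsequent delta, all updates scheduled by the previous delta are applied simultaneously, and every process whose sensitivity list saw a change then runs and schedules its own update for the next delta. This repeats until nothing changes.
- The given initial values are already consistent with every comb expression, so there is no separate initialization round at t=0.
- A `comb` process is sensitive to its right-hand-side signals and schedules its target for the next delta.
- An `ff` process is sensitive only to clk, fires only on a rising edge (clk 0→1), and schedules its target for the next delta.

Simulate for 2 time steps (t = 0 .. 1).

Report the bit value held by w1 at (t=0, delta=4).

[bits: clk,w3,w1,w0,w2]
t=0: Δ0=00111 Δ1=10111 Δ2=10101 Δ3=11000 Δ4=10100 Δ5=10000 | 5Δ
t=1: Δ0=10000 Δ1=00000 | 1Δ

1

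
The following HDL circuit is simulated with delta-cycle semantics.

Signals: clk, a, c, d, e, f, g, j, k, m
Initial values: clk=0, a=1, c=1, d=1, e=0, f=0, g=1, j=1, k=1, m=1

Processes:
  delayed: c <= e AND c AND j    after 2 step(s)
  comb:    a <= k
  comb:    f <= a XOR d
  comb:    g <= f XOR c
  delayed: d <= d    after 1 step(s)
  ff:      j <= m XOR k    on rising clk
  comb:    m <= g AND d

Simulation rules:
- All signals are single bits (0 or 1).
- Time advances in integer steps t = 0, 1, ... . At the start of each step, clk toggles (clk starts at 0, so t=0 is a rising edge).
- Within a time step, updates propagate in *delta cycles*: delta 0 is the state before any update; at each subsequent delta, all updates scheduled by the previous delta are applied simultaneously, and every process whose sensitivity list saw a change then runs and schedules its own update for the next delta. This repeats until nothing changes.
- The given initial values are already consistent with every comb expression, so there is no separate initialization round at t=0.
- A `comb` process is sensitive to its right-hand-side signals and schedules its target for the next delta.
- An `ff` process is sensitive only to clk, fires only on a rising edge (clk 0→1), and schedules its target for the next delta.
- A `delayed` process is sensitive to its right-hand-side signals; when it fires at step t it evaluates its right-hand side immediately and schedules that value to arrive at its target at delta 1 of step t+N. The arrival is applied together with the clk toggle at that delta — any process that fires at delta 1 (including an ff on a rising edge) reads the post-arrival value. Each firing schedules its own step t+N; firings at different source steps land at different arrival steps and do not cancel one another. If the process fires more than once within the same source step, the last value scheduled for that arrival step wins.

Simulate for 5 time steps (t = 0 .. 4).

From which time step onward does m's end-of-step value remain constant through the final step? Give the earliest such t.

t=0 Δ0: clk=0 m=1 e=0 j=1 k=1 d=1 g=1 c=1 a=1 f=0
  Δ1: clk:0→1
  Δ2: j:1→0
  (2Δ to stable)
t=1 Δ0: clk=1 m=1 e=0 j=0 k=1 d=1 g=1 c=1 a=1 f=0
  Δ1: clk:1→0
  (1Δ to stable)
t=2 Δ0: clk=0 m=1 e=0 j=0 k=1 d=1 g=1 c=1 a=1 f=0
  Δ1: clk:0→1, c:1→0
  Δ2: g:1→0
  Δ3: m:1→0
  (3Δ to stable)
t=3 Δ0: clk=1 m=0 e=0 j=0 k=1 d=1 g=0 c=0 a=1 f=0
  Δ1: clk:1→0
  (1Δ to stable)
t=4 Δ0: clk=0 m=0 e=0 j=0 k=1 d=1 g=0 c=0 a=1 f=0
  Δ1: clk:0→1
  Δ2: j:0→1
  (2Δ to stable)

2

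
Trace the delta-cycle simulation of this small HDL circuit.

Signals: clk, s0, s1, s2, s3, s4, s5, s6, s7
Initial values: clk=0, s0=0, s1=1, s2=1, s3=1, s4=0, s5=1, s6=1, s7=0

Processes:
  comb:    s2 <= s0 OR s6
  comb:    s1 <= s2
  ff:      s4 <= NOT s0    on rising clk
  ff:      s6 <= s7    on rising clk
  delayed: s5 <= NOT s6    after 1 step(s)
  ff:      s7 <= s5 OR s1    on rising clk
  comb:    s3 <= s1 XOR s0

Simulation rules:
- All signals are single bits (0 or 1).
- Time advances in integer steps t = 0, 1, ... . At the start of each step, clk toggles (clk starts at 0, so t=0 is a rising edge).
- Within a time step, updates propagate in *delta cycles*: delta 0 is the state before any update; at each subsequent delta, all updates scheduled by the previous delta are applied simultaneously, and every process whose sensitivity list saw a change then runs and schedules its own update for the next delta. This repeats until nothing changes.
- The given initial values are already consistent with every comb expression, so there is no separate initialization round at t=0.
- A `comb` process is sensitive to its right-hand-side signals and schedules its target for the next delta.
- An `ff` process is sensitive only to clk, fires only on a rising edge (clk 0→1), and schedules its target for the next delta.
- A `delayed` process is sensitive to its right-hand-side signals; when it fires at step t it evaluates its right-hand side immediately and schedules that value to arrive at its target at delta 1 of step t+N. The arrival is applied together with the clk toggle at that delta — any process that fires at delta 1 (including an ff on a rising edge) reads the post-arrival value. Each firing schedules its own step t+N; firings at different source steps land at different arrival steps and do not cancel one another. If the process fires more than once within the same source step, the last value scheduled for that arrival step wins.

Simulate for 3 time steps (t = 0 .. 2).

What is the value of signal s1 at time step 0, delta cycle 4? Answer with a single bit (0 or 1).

t0.Δ0 s7=0 s2=1 s3=1 s4=0 s5=1 clk=0 s6=1 s1=1 s0=0
t0.Δ1 s7=0 s2=1 s3=1 s4=0 s5=1 clk=1 s6=1 s1=1 s0=0
t0.Δ2 s7=1 s2=1 s3=1 s4=1 s5=1 clk=1 s6=0 s1=1 s0=0
t0.Δ3 s7=1 s2=0 s3=1 s4=1 s5=1 clk=1 s6=0 s1=1 s0=0
t0.Δ4 s7=1 s2=0 s3=1 s4=1 s5=1 clk=1 s6=0 s1=0 s0=0
t0.Δ5 s7=1 s2=0 s3=0 s4=1 s5=1 clk=1 s6=0 s1=0 s0=0
t1.Δ0 s7=1 s2=0 s3=0 s4=1 s5=1 clk=1 s6=0 s1=0 s0=0
t1.Δ1 s7=1 s2=0 s3=0 s4=1 s5=1 clk=0 s6=0 s1=0 s0=0
t2.Δ0 s7=1 s2=0 s3=0 s4=1 s5=1 clk=0 s6=0 s1=0 s0=0
t2.Δ1 s7=1 s2=0 s3=0 s4=1 s5=1 clk=1 s6=0 s1=0 s0=0
t2.Δ2 s7=1 s2=0 s3=0 s4=1 s5=1 clk=1 s6=1 s1=0 s0=0
t2.Δ3 s7=1 s2=1 s3=0 s4=1 s5=1 clk=1 s6=1 s1=0 s0=0
t2.Δ4 s7=1 s2=1 s3=0 s4=1 s5=1 clk=1 s6=1 s1=1 s0=0
t2.Δ5 s7=1 s2=1 s3=1 s4=1 s5=1 clk=1 s6=1 s1=1 s0=0

0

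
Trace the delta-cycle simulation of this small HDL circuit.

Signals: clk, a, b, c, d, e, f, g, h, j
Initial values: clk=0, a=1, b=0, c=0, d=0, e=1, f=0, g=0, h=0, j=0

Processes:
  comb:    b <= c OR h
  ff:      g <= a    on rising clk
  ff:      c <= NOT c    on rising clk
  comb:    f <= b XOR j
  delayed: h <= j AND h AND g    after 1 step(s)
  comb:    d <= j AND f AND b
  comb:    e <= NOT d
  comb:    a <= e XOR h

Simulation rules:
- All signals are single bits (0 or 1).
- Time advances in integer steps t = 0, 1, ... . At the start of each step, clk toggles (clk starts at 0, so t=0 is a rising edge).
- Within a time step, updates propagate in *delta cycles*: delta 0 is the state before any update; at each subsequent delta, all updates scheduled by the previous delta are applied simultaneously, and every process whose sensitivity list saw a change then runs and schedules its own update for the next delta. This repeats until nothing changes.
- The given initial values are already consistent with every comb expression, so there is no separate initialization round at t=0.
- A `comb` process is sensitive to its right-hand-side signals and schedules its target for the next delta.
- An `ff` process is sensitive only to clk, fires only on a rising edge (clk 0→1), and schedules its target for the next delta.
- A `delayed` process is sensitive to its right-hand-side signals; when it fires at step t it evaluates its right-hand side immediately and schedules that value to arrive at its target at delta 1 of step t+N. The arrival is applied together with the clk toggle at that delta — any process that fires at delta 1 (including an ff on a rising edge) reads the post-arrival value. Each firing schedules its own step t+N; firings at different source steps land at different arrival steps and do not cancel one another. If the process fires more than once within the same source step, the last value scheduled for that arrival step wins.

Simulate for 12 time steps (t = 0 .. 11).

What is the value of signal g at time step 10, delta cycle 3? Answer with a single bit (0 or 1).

[bits: g,j,f,a,c,clk,h,b,d,e]
t=0: Δ0=0001000001 Δ1=0001010001 Δ2=1001110001 Δ3=1001110101 Δ4=1011110101 | 4Δ
t=1: Δ0=1011110101 Δ1=1011100101 | 1Δ
t=2: Δ0=1011100101 Δ1=1011110101 Δ2=1011010101 Δ3=1011010001 Δ4=1001010001 | 4Δ
t=3: Δ0=1001010001 Δ1=1001000001 | 1Δ
t=4: Δ0=1001000001 Δ1=1001010001 Δ2=1001110001 Δ3=1001110101 Δ4=1011110101 | 4Δ
t=5: Δ0=1011110101 Δ1=1011100101 | 1Δ
t=6: Δ0=1011100101 Δ1=1011110101 Δ2=1011010101 Δ3=1011010001 Δ4=1001010001 | 4Δ
t=7: Δ0=1001010001 Δ1=1001000001 | 1Δ
t=8: Δ0=1001000001 Δ1=1001010001 Δ2=1001110001 Δ3=1001110101 Δ4=1011110101 | 4Δ
t=9: Δ0=1011110101 Δ1=1011100101 | 1Δ
t=10: Δ0=1011100101 Δ1=1011110101 Δ2=1011010101 Δ3=1011010001 Δ4=1001010001 | 4Δ
t=11: Δ0=1001010001 Δ1=1001000001 | 1Δ

1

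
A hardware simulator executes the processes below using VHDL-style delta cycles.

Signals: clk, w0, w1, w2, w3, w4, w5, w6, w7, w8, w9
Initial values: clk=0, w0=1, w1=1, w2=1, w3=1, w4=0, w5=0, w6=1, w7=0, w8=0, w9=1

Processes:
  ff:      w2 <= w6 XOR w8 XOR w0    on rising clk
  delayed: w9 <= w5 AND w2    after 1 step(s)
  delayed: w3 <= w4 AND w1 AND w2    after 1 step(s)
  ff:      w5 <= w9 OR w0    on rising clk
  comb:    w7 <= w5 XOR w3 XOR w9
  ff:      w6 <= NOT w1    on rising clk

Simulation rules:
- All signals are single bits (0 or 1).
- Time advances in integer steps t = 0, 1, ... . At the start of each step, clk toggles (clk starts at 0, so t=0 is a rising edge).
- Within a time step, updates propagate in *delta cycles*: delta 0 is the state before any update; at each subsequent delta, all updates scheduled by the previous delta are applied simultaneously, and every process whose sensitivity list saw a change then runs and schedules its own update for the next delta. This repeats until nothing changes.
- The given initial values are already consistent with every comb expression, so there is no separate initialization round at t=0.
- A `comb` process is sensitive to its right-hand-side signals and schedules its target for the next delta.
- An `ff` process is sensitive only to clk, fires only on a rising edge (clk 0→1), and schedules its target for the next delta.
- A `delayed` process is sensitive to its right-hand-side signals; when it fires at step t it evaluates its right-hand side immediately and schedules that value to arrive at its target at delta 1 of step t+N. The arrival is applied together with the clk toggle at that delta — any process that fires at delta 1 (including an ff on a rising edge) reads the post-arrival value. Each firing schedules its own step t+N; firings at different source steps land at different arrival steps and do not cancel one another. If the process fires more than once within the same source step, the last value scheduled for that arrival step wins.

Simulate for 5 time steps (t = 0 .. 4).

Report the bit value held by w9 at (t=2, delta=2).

[bits: w0,w4,w7,w1,w9,w6,w8,clk,w5,w2,w3]
t=0: Δ0=10011100011 Δ1=10011101011 Δ2=10011001101 Δ3=10111001101 | 3Δ
t=1: Δ0=10111001101 Δ1=10110000100 | 1Δ
t=2: Δ0=10110000100 Δ1=10110001100 Δ2=10110001110 | 2Δ
t=3: Δ0=10110001110 Δ1=10111000110 Δ2=10011000110 | 2Δ
t=4: Δ0=10011000110 Δ1=10011001110 | 1Δ

0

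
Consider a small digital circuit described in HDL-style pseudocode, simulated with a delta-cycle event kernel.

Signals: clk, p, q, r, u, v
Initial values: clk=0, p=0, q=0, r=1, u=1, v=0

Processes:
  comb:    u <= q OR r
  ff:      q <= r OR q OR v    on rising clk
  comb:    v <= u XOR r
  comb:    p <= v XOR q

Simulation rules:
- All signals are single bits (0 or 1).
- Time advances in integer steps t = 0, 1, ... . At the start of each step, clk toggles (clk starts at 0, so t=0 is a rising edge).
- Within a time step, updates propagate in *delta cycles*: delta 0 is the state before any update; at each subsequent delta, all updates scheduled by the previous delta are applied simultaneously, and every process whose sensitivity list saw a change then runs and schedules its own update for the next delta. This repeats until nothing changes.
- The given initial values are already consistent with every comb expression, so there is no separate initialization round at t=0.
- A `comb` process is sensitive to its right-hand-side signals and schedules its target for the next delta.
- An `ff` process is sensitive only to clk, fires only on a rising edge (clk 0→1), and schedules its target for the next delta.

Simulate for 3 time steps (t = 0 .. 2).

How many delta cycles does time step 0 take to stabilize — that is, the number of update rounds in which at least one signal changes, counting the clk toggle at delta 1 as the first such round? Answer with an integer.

3

[bits: r,u,p,q,clk,v]
t=0: Δ0=110000 Δ1=110010 Δ2=110110 Δ3=111110 | 3Δ
t=1: Δ0=111110 Δ1=111100 | 1Δ
t=2: Δ0=111100 Δ1=111110 | 1Δ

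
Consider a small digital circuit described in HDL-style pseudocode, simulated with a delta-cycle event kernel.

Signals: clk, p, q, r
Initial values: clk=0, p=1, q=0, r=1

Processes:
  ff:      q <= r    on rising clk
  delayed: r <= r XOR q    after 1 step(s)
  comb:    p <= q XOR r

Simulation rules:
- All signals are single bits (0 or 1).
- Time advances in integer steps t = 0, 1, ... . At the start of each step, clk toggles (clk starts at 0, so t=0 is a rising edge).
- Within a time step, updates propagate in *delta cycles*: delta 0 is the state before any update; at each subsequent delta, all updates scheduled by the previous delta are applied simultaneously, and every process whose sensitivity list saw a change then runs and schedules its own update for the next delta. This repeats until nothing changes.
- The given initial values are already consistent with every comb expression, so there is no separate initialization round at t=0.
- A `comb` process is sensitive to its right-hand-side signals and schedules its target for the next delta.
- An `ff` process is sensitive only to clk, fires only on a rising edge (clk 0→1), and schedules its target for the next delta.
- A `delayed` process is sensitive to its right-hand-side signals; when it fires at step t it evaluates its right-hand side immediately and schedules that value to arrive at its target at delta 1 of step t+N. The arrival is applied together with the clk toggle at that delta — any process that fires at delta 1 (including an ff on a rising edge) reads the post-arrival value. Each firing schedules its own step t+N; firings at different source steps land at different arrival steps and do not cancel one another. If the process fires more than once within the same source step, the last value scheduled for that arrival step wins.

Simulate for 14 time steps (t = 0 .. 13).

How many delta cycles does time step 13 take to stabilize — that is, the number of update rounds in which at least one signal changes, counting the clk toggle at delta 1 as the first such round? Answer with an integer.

t0.Δ0 r=1 p=1 clk=0 q=0
t0.Δ1 r=1 p=1 clk=1 q=0
t0.Δ2 r=1 p=1 clk=1 q=1
t0.Δ3 r=1 p=0 clk=1 q=1
t1.Δ0 r=1 p=0 clk=1 q=1
t1.Δ1 r=0 p=0 clk=0 q=1
t1.Δ2 r=0 p=1 clk=0 q=1
t2.Δ0 r=0 p=1 clk=0 q=1
t2.Δ1 r=1 p=1 clk=1 q=1
t2.Δ2 r=1 p=0 clk=1 q=1
t3.Δ0 r=1 p=0 clk=1 q=1
t3.Δ1 r=0 p=0 clk=0 q=1
t3.Δ2 r=0 p=1 clk=0 q=1
t4.Δ0 r=0 p=1 clk=0 q=1
t4.Δ1 r=1 p=1 clk=1 q=1
t4.Δ2 r=1 p=0 clk=1 q=1
t5.Δ0 r=1 p=0 clk=1 q=1
t5.Δ1 r=0 p=0 clk=0 q=1
t5.Δ2 r=0 p=1 clk=0 q=1
t6.Δ0 r=0 p=1 clk=0 q=1
t6.Δ1 r=1 p=1 clk=1 q=1
t6.Δ2 r=1 p=0 clk=1 q=1
t7.Δ0 r=1 p=0 clk=1 q=1
t7.Δ1 r=0 p=0 clk=0 q=1
t7.Δ2 r=0 p=1 clk=0 q=1
t8.Δ0 r=0 p=1 clk=0 q=1
t8.Δ1 r=1 p=1 clk=1 q=1
t8.Δ2 r=1 p=0 clk=1 q=1
t9.Δ0 r=1 p=0 clk=1 q=1
t9.Δ1 r=0 p=0 clk=0 q=1
t9.Δ2 r=0 p=1 clk=0 q=1
t10.Δ0 r=0 p=1 clk=0 q=1
t10.Δ1 r=1 p=1 clk=1 q=1
t10.Δ2 r=1 p=0 clk=1 q=1
t11.Δ0 r=1 p=0 clk=1 q=1
t11.Δ1 r=0 p=0 clk=0 q=1
t11.Δ2 r=0 p=1 clk=0 q=1
t12.Δ0 r=0 p=1 clk=0 q=1
t12.Δ1 r=1 p=1 clk=1 q=1
t12.Δ2 r=1 p=0 clk=1 q=1
t13.Δ0 r=1 p=0 clk=1 q=1
t13.Δ1 r=0 p=0 clk=0 q=1
t13.Δ2 r=0 p=1 clk=0 q=1

2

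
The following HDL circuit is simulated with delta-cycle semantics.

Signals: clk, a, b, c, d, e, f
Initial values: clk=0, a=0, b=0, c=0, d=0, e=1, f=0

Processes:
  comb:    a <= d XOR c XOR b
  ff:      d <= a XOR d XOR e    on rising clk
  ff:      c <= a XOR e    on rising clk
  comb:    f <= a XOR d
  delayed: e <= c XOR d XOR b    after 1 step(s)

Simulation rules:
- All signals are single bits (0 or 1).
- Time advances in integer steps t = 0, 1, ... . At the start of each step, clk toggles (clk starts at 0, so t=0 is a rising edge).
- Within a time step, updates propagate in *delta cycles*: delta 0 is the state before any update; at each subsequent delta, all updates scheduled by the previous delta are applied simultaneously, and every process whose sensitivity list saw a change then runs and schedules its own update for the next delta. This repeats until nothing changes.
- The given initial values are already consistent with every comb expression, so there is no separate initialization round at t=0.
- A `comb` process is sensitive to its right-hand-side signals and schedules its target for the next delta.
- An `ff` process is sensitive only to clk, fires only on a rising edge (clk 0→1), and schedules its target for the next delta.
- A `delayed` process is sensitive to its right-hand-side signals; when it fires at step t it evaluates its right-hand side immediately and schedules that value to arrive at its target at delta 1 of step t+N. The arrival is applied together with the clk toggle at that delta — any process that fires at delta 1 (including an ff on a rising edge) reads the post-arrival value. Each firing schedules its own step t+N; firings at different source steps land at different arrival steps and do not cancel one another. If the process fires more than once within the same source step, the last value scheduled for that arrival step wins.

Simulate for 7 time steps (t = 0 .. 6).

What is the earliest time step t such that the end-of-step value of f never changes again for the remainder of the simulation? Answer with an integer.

2

t0.Δ0 c=0 b=0 a=0 e=1 d=0 clk=0 f=0
t0.Δ1 c=0 b=0 a=0 e=1 d=0 clk=1 f=0
t0.Δ2 c=1 b=0 a=0 e=1 d=1 clk=1 f=0
t0.Δ3 c=1 b=0 a=0 e=1 d=1 clk=1 f=1
t1.Δ0 c=1 b=0 a=0 e=1 d=1 clk=1 f=1
t1.Δ1 c=1 b=0 a=0 e=0 d=1 clk=0 f=1
t2.Δ0 c=1 b=0 a=0 e=0 d=1 clk=0 f=1
t2.Δ1 c=1 b=0 a=0 e=0 d=1 clk=1 f=1
t2.Δ2 c=0 b=0 a=0 e=0 d=1 clk=1 f=1
t2.Δ3 c=0 b=0 a=1 e=0 d=1 clk=1 f=1
t2.Δ4 c=0 b=0 a=1 e=0 d=1 clk=1 f=0
t3.Δ0 c=0 b=0 a=1 e=0 d=1 clk=1 f=0
t3.Δ1 c=0 b=0 a=1 e=1 d=1 clk=0 f=0
t4.Δ0 c=0 b=0 a=1 e=1 d=1 clk=0 f=0
t4.Δ1 c=0 b=0 a=1 e=1 d=1 clk=1 f=0
t5.Δ0 c=0 b=0 a=1 e=1 d=1 clk=1 f=0
t5.Δ1 c=0 b=0 a=1 e=1 d=1 clk=0 f=0
t6.Δ0 c=0 b=0 a=1 e=1 d=1 clk=0 f=0
t6.Δ1 c=0 b=0 a=1 e=1 d=1 clk=1 f=0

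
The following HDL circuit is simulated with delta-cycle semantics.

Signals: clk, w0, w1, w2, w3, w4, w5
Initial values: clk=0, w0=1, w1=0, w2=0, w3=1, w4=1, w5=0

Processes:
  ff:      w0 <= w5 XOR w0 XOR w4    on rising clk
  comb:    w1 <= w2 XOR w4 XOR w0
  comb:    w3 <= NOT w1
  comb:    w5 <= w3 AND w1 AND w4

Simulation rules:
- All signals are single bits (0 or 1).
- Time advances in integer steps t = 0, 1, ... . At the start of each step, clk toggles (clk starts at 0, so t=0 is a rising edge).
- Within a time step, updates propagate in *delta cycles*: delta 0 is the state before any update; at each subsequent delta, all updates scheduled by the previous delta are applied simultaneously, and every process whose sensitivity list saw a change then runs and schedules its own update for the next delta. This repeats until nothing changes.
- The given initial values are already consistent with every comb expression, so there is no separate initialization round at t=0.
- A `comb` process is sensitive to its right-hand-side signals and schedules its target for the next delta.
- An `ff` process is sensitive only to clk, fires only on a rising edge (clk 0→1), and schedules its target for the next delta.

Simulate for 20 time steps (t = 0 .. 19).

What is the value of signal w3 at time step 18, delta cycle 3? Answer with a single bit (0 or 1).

0

t=0 Δ0: w3=1 w4=1 w5=0 w0=1 w2=0 clk=0 w1=0
  Δ1: clk:0→1
  Δ2: w0:1→0
  Δ3: w1:0→1
  Δ4: w3:1→0, w5:0→1
  Δ5: w5:1→0
  (5Δ to stable)
t=1 Δ0: w3=0 w4=1 w5=0 w0=0 w2=0 clk=1 w1=1
  Δ1: clk:1→0
  (1Δ to stable)
t=2 Δ0: w3=0 w4=1 w5=0 w0=0 w2=0 clk=0 w1=1
  Δ1: clk:0→1
  Δ2: w0:0→1
  Δ3: w1:1→0
  Δ4: w3:0→1
  (4Δ to stable)
t=3 Δ0: w3=1 w4=1 w5=0 w0=1 w2=0 clk=1 w1=0
  Δ1: clk:1→0
  (1Δ to stable)
t=4 Δ0: w3=1 w4=1 w5=0 w0=1 w2=0 clk=0 w1=0
  Δ1: clk:0→1
  Δ2: w0:1→0
  Δ3: w1:0→1
  Δ4: w3:1→0, w5:0→1
  Δ5: w5:1→0
  (5Δ to stable)
t=5 Δ0: w3=0 w4=1 w5=0 w0=0 w2=0 clk=1 w1=1
  Δ1: clk:1→0
  (1Δ to stable)
t=6 Δ0: w3=0 w4=1 w5=0 w0=0 w2=0 clk=0 w1=1
  Δ1: clk:0→1
  Δ2: w0:0→1
  Δ3: w1:1→0
  Δ4: w3:0→1
  (4Δ to stable)
t=7 Δ0: w3=1 w4=1 w5=0 w0=1 w2=0 clk=1 w1=0
  Δ1: clk:1→0
  (1Δ to stable)
t=8 Δ0: w3=1 w4=1 w5=0 w0=1 w2=0 clk=0 w1=0
  Δ1: clk:0→1
  Δ2: w0:1→0
  Δ3: w1:0→1
  Δ4: w3:1→0, w5:0→1
  Δ5: w5:1→0
  (5Δ to stable)
t=9 Δ0: w3=0 w4=1 w5=0 w0=0 w2=0 clk=1 w1=1
  Δ1: clk:1→0
  (1Δ to stable)
t=10 Δ0: w3=0 w4=1 w5=0 w0=0 w2=0 clk=0 w1=1
  Δ1: clk:0→1
  Δ2: w0:0→1
  Δ3: w1:1→0
  Δ4: w3:0→1
  (4Δ to stable)
t=11 Δ0: w3=1 w4=1 w5=0 w0=1 w2=0 clk=1 w1=0
  Δ1: clk:1→0
  (1Δ to stable)
t=12 Δ0: w3=1 w4=1 w5=0 w0=1 w2=0 clk=0 w1=0
  Δ1: clk:0→1
  Δ2: w0:1→0
  Δ3: w1:0→1
  Δ4: w3:1→0, w5:0→1
  Δ5: w5:1→0
  (5Δ to stable)
t=13 Δ0: w3=0 w4=1 w5=0 w0=0 w2=0 clk=1 w1=1
  Δ1: clk:1→0
  (1Δ to stable)
t=14 Δ0: w3=0 w4=1 w5=0 w0=0 w2=0 clk=0 w1=1
  Δ1: clk:0→1
  Δ2: w0:0→1
  Δ3: w1:1→0
  Δ4: w3:0→1
  (4Δ to stable)
t=15 Δ0: w3=1 w4=1 w5=0 w0=1 w2=0 clk=1 w1=0
  Δ1: clk:1→0
  (1Δ to stable)
t=16 Δ0: w3=1 w4=1 w5=0 w0=1 w2=0 clk=0 w1=0
  Δ1: clk:0→1
  Δ2: w0:1→0
  Δ3: w1:0→1
  Δ4: w3:1→0, w5:0→1
  Δ5: w5:1→0
  (5Δ to stable)
t=17 Δ0: w3=0 w4=1 w5=0 w0=0 w2=0 clk=1 w1=1
  Δ1: clk:1→0
  (1Δ to stable)
t=18 Δ0: w3=0 w4=1 w5=0 w0=0 w2=0 clk=0 w1=1
  Δ1: clk:0→1
  Δ2: w0:0→1
  Δ3: w1:1→0
  Δ4: w3:0→1
  (4Δ to stable)
t=19 Δ0: w3=1 w4=1 w5=0 w0=1 w2=0 clk=1 w1=0
  Δ1: clk:1→0
  (1Δ to stable)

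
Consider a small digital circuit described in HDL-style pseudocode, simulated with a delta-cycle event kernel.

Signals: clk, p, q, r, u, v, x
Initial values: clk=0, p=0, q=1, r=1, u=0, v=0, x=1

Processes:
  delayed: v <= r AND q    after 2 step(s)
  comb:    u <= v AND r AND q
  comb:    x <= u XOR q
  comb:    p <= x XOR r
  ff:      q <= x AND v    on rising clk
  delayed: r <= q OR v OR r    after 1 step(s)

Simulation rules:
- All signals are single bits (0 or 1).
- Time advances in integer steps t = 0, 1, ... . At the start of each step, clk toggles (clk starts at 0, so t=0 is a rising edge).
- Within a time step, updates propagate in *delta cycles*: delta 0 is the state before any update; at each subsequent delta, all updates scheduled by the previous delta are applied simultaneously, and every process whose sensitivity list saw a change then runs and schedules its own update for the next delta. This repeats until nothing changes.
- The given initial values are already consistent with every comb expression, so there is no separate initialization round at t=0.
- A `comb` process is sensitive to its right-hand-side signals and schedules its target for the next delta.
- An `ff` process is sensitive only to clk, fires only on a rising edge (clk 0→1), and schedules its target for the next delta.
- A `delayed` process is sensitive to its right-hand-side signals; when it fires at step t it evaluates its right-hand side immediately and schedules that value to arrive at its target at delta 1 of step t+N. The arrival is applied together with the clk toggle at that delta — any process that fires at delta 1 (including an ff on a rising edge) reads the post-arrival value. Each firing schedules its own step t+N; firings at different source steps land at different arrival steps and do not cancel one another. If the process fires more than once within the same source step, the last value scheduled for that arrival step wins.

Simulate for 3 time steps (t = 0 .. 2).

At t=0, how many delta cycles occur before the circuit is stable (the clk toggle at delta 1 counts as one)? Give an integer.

4

t=0 Δ0: r=1 x=1 u=0 v=0 p=0 clk=0 q=1
  Δ1: clk:0→1
  Δ2: q:1→0
  Δ3: x:1→0
  Δ4: p:0→1
  (4Δ to stable)
t=1 Δ0: r=1 x=0 u=0 v=0 p=1 clk=1 q=0
  Δ1: clk:1→0
  (1Δ to stable)
t=2 Δ0: r=1 x=0 u=0 v=0 p=1 clk=0 q=0
  Δ1: clk:0→1
  (1Δ to stable)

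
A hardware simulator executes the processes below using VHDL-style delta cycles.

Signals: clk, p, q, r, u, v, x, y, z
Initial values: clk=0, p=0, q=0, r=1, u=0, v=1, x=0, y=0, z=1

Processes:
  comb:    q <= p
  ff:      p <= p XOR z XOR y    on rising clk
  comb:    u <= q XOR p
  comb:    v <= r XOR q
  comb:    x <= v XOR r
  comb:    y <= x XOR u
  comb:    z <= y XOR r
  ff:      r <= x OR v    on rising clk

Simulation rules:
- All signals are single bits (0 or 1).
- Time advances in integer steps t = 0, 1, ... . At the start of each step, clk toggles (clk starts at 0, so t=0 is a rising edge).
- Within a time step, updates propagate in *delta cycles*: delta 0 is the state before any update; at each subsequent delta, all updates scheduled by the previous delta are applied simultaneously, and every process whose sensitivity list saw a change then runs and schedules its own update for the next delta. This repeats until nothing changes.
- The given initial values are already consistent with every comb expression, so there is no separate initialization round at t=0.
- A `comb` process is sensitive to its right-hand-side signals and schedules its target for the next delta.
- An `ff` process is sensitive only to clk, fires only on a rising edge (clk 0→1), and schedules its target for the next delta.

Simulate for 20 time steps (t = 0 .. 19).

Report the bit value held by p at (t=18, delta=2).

t=0 Δ0: clk=0 u=0 x=0 z=1 v=1 y=0 p=0 r=1 q=0
  Δ1: clk:0→1
  Δ2: p:0→1
  Δ3: u:0→1, q:0→1
  Δ4: u:1→0, v:1→0, y:0→1
  Δ5: x:0→1, z:1→0, y:1→0
  Δ6: z:0→1, y:0→1
  Δ7: z:1→0
  (7Δ to stable)
t=1 Δ0: clk=1 u=0 x=1 z=0 v=0 y=1 p=1 r=1 q=1
  Δ1: clk:1→0
  (1Δ to stable)
t=2 Δ0: clk=0 u=0 x=1 z=0 v=0 y=1 p=1 r=1 q=1
  Δ1: clk:0→1
  Δ2: p:1→0
  Δ3: u:0→1, q:1→0
  Δ4: u:1→0, v:0→1, y:1→0
  Δ5: x:1→0, z:0→1, y:0→1
  Δ6: z:1→0, y:1→0
  Δ7: z:0→1
  (7Δ to stable)
t=3 Δ0: clk=1 u=0 x=0 z=1 v=1 y=0 p=0 r=1 q=0
  Δ1: clk:1→0
  (1Δ to stable)
t=4 Δ0: clk=0 u=0 x=0 z=1 v=1 y=0 p=0 r=1 q=0
  Δ1: clk:0→1
  Δ2: p:0→1
  Δ3: u:0→1, q:0→1
  Δ4: u:1→0, v:1→0, y:0→1
  Δ5: x:0→1, z:1→0, y:1→0
  Δ6: z:0→1, y:0→1
  Δ7: z:1→0
  (7Δ to stable)
t=5 Δ0: clk=1 u=0 x=1 z=0 v=0 y=1 p=1 r=1 q=1
  Δ1: clk:1→0
  (1Δ to stable)
t=6 Δ0: clk=0 u=0 x=1 z=0 v=0 y=1 p=1 r=1 q=1
  Δ1: clk:0→1
  Δ2: p:1→0
  Δ3: u:0→1, q:1→0
  Δ4: u:1→0, v:0→1, y:1→0
  Δ5: x:1→0, z:0→1, y:0→1
  Δ6: z:1→0, y:1→0
  Δ7: z:0→1
  (7Δ to stable)
t=7 Δ0: clk=1 u=0 x=0 z=1 v=1 y=0 p=0 r=1 q=0
  Δ1: clk:1→0
  (1Δ to stable)
t=8 Δ0: clk=0 u=0 x=0 z=1 v=1 y=0 p=0 r=1 q=0
  Δ1: clk:0→1
  Δ2: p:0→1
  Δ3: u:0→1, q:0→1
  Δ4: u:1→0, v:1→0, y:0→1
  Δ5: x:0→1, z:1→0, y:1→0
  Δ6: z:0→1, y:0→1
  Δ7: z:1→0
  (7Δ to stable)
t=9 Δ0: clk=1 u=0 x=1 z=0 v=0 y=1 p=1 r=1 q=1
  Δ1: clk:1→0
  (1Δ to stable)
t=10 Δ0: clk=0 u=0 x=1 z=0 v=0 y=1 p=1 r=1 q=1
  Δ1: clk:0→1
  Δ2: p:1→0
  Δ3: u:0→1, q:1→0
  Δ4: u:1→0, v:0→1, y:1→0
  Δ5: x:1→0, z:0→1, y:0→1
  Δ6: z:1→0, y:1→0
  Δ7: z:0→1
  (7Δ to stable)
t=11 Δ0: clk=1 u=0 x=0 z=1 v=1 y=0 p=0 r=1 q=0
  Δ1: clk:1→0
  (1Δ to stable)
t=12 Δ0: clk=0 u=0 x=0 z=1 v=1 y=0 p=0 r=1 q=0
  Δ1: clk:0→1
  Δ2: p:0→1
  Δ3: u:0→1, q:0→1
  Δ4: u:1→0, v:1→0, y:0→1
  Δ5: x:0→1, z:1→0, y:1→0
  Δ6: z:0→1, y:0→1
  Δ7: z:1→0
  (7Δ to stable)
t=13 Δ0: clk=1 u=0 x=1 z=0 v=0 y=1 p=1 r=1 q=1
  Δ1: clk:1→0
  (1Δ to stable)
t=14 Δ0: clk=0 u=0 x=1 z=0 v=0 y=1 p=1 r=1 q=1
  Δ1: clk:0→1
  Δ2: p:1→0
  Δ3: u:0→1, q:1→0
  Δ4: u:1→0, v:0→1, y:1→0
  Δ5: x:1→0, z:0→1, y:0→1
  Δ6: z:1→0, y:1→0
  Δ7: z:0→1
  (7Δ to stable)
t=15 Δ0: clk=1 u=0 x=0 z=1 v=1 y=0 p=0 r=1 q=0
  Δ1: clk:1→0
  (1Δ to stable)
t=16 Δ0: clk=0 u=0 x=0 z=1 v=1 y=0 p=0 r=1 q=0
  Δ1: clk:0→1
  Δ2: p:0→1
  Δ3: u:0→1, q:0→1
  Δ4: u:1→0, v:1→0, y:0→1
  Δ5: x:0→1, z:1→0, y:1→0
  Δ6: z:0→1, y:0→1
  Δ7: z:1→0
  (7Δ to stable)
t=17 Δ0: clk=1 u=0 x=1 z=0 v=0 y=1 p=1 r=1 q=1
  Δ1: clk:1→0
  (1Δ to stable)
t=18 Δ0: clk=0 u=0 x=1 z=0 v=0 y=1 p=1 r=1 q=1
  Δ1: clk:0→1
  Δ2: p:1→0
  Δ3: u:0→1, q:1→0
  Δ4: u:1→0, v:0→1, y:1→0
  Δ5: x:1→0, z:0→1, y:0→1
  Δ6: z:1→0, y:1→0
  Δ7: z:0→1
  (7Δ to stable)
t=19 Δ0: clk=1 u=0 x=0 z=1 v=1 y=0 p=0 r=1 q=0
  Δ1: clk:1→0
  (1Δ to stable)

0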